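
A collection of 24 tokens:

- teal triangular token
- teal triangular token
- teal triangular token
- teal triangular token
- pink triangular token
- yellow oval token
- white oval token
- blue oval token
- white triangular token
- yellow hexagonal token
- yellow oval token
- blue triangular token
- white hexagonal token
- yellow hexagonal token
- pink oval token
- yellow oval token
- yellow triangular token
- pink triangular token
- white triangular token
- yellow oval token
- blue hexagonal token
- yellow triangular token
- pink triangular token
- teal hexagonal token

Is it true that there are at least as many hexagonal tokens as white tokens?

hexagonal tokens: 5.
white tokens: 4.
The claim requires 5 ≥ 4, which holds.

True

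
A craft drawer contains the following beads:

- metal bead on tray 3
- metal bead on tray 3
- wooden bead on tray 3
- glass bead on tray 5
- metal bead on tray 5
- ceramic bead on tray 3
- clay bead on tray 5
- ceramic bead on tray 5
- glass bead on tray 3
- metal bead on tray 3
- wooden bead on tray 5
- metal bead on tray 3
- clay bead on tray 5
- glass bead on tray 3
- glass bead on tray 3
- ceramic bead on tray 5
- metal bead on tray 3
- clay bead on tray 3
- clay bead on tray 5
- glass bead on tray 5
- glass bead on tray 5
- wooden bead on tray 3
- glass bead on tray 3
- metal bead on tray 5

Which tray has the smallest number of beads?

Counts by tray: tray 3→13, tray 5→11.
The minimum is 11, held uniquely by tray 5.

tray 5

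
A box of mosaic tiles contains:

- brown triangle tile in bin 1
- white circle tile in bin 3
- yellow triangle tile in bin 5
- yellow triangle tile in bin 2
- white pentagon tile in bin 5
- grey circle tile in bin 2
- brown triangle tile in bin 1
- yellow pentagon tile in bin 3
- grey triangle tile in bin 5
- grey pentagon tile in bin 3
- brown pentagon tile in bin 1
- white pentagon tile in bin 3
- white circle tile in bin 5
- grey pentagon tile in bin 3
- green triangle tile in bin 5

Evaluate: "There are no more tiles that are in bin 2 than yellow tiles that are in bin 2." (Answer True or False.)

|tiles in bin 2| = 2.
|yellow tiles in bin 2| = 1.
The claim requires 2 ≤ 1, which does not hold.

False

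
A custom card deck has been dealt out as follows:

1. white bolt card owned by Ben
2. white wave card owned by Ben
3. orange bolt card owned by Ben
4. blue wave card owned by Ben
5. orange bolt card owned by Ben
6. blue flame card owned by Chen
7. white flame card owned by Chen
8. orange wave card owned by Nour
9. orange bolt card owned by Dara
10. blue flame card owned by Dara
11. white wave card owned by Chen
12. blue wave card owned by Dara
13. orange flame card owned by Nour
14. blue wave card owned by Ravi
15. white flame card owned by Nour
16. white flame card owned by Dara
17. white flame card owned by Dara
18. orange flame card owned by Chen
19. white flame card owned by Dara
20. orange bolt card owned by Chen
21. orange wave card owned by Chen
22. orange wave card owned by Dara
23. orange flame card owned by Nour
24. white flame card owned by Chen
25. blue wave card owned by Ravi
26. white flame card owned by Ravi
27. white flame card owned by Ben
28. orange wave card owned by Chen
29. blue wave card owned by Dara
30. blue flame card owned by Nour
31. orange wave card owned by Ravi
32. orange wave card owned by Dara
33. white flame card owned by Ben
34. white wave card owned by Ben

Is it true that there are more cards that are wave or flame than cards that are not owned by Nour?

There are 29 cards that are wave or flame.
Count of cards that are not owned by Nour: 29.
The claim requires 29 > 29, which does not hold.

False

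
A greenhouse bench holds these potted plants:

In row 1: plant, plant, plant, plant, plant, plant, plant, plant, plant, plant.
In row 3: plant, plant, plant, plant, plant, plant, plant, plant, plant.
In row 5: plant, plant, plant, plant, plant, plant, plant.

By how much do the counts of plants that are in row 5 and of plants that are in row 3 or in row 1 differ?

plants in row 5: 7. plants in row 3 or in row 1: 19.
|7 − 19| = 19 − 7 = 12.

12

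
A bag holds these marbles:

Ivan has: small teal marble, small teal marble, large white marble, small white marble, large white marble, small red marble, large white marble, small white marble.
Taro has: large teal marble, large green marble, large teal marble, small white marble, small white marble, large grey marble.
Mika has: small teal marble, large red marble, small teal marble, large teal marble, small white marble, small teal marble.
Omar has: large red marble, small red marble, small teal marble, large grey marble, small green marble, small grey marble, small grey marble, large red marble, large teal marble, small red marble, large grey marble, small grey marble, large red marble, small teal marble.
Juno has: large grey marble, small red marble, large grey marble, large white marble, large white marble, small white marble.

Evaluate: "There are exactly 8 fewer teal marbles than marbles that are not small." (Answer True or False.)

True

There are 11 teal marbles.
There are 19 marbles that are not small.
The claim requires 19 − 11 (= 8) to equal 8, which holds.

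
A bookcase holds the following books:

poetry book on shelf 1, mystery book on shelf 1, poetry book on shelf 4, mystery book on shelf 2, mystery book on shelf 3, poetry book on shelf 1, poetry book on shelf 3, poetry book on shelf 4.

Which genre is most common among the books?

poetry

Counts by genre: poetry 5, mystery 3.
The maximum is 5, held uniquely by poetry.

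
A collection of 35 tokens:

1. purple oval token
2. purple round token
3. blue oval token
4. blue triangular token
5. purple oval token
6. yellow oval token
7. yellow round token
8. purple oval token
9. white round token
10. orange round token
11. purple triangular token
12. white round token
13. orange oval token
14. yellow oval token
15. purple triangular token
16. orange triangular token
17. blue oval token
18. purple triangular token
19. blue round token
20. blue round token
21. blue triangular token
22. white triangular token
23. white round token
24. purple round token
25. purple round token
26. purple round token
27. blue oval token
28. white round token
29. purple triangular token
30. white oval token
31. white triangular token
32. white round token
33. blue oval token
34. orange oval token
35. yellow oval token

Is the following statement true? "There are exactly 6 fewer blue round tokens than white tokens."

There are 2 blue round tokens.
There are 8 white tokens.
The claim requires 8 − 2 (= 6) to equal 6, which holds.

True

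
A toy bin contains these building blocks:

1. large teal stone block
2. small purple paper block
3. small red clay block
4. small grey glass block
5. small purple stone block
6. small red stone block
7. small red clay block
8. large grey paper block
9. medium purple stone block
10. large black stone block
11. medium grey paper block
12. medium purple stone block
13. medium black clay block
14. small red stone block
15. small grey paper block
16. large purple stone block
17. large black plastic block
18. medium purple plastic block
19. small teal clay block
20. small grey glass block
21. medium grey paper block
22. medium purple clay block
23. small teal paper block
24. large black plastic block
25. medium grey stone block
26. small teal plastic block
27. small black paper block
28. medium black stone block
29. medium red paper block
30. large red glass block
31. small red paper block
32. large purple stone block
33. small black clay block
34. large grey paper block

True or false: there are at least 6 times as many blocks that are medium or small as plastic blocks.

True

blocks that are medium or small: 25.
plastic blocks: 4.
The claim requires 25 ≥ 6 × 4 = 24, which holds.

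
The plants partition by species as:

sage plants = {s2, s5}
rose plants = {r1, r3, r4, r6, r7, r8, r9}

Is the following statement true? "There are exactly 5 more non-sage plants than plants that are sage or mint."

|non-sage plants| = 7.
|plants that are sage or mint| = 2.
The claim requires 7 − 2 (= 5) to equal 5, which holds.

True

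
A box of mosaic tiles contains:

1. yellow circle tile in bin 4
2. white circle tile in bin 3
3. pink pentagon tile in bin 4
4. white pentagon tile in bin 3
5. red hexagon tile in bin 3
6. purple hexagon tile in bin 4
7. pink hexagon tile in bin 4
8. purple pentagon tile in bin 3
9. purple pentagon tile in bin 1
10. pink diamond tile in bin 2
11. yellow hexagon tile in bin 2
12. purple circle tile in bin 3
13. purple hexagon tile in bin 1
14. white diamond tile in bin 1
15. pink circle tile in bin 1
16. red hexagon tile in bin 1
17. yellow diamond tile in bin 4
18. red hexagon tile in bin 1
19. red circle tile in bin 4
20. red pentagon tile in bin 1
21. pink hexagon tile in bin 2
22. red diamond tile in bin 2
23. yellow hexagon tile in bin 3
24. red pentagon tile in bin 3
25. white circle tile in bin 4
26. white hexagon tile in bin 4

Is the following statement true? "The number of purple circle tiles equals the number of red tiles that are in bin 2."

True

There is 1 purple circle tile.
There is 1 red tile in bin 2.
The claim requires 1 = 1, which holds.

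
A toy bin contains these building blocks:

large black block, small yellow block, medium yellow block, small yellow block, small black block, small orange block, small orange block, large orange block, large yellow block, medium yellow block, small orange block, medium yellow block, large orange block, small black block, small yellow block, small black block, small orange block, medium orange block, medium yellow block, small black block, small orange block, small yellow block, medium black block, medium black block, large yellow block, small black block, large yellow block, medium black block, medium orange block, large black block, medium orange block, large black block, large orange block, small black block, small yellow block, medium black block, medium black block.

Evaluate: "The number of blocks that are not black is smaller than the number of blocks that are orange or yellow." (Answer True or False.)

blocks that are not black: 23.
blocks that are orange or yellow: 23.
The claim requires 23 < 23, which does not hold.

False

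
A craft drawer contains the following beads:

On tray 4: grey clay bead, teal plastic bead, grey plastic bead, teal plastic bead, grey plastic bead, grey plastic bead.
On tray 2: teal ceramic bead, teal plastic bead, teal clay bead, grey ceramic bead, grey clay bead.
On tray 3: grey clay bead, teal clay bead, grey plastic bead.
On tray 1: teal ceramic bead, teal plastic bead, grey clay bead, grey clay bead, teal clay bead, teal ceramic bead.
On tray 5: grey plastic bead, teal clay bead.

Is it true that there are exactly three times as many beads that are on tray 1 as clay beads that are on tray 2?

True

There are 6 beads on tray 1.
There are 2 clay beads on tray 2.
The claim requires 6 = 3 × 2 = 6, which holds.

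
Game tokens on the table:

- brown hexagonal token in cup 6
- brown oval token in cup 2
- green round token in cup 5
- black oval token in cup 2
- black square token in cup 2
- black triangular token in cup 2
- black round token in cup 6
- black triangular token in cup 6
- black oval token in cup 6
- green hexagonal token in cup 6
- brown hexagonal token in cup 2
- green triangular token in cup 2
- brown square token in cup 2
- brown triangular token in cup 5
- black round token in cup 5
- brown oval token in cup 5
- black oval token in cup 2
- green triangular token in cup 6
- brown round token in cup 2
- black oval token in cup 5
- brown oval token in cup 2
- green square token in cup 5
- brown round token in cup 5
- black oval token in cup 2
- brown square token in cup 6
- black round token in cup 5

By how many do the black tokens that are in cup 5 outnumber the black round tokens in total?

black tokens in cup 5: 3.
black round tokens: 3.
3 − 3 = 0.

0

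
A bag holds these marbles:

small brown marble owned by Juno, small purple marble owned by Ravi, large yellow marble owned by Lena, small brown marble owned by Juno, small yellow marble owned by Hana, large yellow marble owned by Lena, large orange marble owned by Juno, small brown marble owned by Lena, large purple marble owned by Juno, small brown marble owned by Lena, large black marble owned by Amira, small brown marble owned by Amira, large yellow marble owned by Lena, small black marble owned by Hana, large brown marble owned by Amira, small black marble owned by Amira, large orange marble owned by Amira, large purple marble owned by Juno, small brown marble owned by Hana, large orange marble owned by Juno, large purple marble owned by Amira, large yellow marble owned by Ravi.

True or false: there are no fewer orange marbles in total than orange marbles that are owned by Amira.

orange marbles: 3.
orange marbles owned by Amira: 1.
The claim requires 3 ≥ 1, which holds.

True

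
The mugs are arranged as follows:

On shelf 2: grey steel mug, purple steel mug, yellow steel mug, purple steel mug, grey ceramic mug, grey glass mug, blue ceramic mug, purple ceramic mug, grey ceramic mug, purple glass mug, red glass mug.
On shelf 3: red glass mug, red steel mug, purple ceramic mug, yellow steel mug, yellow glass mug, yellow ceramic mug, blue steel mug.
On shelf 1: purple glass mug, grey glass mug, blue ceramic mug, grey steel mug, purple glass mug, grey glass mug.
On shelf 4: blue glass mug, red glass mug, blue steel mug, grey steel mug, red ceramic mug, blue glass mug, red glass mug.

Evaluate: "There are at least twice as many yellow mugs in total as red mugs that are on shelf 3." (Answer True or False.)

yellow mugs: 4.
red mugs on shelf 3: 2.
The claim requires 4 ≥ 2 × 2 = 4, which holds.

True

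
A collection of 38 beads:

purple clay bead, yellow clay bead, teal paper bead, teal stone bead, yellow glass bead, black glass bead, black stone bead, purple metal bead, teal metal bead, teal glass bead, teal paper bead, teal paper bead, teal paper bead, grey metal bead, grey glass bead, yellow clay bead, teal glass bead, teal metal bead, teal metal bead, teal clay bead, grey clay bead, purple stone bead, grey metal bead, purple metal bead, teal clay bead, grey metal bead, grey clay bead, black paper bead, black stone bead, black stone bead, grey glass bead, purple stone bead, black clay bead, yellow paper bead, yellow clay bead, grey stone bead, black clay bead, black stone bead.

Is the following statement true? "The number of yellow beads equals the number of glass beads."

|yellow beads| = 5.
|glass beads| = 6.
The claim requires 5 = 6, which does not hold.

False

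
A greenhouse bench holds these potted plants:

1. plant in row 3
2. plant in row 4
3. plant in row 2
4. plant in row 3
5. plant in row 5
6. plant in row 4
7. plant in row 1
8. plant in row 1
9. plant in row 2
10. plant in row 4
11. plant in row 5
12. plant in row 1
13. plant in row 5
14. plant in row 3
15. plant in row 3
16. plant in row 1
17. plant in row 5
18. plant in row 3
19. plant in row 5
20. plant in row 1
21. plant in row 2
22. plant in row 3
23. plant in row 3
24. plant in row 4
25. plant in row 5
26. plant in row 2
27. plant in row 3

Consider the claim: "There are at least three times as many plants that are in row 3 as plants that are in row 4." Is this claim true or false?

False

|plants in row 3| = 8.
|plants in row 4| = 4.
The claim requires 8 ≥ 3 × 4 = 12, which does not hold.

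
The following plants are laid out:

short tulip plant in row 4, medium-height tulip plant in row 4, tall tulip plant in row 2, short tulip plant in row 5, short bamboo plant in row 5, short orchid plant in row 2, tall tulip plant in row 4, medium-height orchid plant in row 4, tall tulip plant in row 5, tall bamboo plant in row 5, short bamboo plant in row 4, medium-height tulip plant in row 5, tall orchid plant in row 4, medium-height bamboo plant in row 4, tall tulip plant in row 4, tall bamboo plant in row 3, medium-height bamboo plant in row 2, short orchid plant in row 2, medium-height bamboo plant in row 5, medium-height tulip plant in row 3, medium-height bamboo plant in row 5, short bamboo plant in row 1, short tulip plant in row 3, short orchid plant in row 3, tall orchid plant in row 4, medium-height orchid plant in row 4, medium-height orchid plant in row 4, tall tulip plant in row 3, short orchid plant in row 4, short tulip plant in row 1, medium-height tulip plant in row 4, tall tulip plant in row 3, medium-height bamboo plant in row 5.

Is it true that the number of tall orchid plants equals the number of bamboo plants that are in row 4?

True

tall orchid plants: 2.
bamboo plants in row 4: 2.
The claim requires 2 = 2, which holds.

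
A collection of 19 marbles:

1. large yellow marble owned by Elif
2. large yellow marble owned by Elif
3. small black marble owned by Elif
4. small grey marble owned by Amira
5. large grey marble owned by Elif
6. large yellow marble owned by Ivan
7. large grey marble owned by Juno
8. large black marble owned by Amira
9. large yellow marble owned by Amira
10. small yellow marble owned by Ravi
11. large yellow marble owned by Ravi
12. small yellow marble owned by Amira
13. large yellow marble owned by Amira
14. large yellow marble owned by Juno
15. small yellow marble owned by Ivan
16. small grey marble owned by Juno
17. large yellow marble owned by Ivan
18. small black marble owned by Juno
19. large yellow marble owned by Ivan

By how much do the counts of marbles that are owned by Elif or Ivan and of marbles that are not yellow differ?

1

marbles owned by Elif or Ivan: 8. marbles that are not yellow: 7.
|8 − 7| = 8 − 7 = 1.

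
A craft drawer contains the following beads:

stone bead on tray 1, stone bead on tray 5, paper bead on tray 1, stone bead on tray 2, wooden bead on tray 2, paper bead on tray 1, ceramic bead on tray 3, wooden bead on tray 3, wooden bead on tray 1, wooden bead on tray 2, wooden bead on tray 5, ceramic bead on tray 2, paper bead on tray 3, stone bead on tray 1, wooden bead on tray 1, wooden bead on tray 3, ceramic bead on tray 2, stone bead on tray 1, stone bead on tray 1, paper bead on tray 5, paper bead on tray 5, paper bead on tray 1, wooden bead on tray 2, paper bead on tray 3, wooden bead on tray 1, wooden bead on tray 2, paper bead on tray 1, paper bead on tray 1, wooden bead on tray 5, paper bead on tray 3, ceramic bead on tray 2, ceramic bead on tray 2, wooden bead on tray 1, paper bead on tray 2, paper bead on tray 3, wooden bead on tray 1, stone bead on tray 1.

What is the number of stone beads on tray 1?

5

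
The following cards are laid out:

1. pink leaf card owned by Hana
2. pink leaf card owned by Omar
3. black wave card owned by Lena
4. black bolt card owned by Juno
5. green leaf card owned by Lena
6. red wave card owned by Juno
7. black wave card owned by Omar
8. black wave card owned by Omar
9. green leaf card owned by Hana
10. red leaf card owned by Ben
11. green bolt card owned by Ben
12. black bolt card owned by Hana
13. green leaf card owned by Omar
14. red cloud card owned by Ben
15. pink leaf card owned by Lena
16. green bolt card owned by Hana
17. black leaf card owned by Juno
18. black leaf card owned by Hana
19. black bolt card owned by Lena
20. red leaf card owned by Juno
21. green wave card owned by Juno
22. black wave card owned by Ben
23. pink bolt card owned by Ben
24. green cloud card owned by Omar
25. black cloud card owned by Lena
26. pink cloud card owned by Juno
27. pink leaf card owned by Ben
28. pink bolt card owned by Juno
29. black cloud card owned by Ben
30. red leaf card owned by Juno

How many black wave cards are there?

4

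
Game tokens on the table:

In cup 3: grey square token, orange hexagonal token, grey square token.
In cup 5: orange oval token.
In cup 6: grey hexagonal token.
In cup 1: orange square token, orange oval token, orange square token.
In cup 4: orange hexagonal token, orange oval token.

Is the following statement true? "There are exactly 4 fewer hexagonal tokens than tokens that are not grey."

True

|hexagonal tokens| = 3.
|tokens that are not grey| = 7.
The claim requires 7 − 3 (= 4) to equal 4, which holds.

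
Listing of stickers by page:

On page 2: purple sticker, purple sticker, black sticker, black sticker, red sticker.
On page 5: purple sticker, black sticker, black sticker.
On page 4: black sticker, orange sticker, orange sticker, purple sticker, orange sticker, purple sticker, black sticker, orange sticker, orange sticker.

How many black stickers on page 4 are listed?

2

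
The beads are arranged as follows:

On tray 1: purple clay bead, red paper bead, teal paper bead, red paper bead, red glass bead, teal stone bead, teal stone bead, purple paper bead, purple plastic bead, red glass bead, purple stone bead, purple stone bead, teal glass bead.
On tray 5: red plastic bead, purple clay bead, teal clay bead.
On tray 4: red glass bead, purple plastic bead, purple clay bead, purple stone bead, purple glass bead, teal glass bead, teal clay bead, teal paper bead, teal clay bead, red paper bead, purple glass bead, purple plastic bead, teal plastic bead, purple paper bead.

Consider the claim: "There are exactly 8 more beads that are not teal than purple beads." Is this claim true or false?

False

There are 20 beads that are not teal.
There are 13 purple beads.
The claim requires 20 − 13 (= 7) to equal 8, which does not hold.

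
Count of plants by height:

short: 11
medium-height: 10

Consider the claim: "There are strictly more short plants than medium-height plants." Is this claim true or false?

|short plants| = 11.
|medium-height plants| = 10.
The claim requires 11 > 10, which holds.

True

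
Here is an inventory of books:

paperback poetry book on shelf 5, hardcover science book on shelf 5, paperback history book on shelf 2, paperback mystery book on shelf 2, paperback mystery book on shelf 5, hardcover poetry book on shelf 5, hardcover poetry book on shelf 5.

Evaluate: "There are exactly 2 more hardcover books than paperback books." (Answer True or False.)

False

hardcover books: 3.
paperback books: 4.
The claim requires 3 − 4 (= -1) to equal 2, which does not hold.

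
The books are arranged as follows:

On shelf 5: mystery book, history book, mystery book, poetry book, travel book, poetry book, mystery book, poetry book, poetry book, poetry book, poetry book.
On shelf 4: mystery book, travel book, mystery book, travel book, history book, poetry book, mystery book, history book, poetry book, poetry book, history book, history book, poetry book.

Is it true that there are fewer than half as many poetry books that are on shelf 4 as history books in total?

poetry books on shelf 4: 4.
history books: 5.
The claim requires 2 × 4 = 8 < 5, which does not hold.

False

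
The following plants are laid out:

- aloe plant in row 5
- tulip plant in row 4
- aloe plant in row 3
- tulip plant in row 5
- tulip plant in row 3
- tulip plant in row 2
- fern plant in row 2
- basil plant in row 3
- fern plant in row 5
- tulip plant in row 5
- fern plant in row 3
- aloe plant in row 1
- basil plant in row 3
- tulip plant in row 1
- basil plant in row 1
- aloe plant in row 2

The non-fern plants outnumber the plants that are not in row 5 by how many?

non-fern plants: 13.
plants that are not in row 5: 12.
13 − 12 = 1.

1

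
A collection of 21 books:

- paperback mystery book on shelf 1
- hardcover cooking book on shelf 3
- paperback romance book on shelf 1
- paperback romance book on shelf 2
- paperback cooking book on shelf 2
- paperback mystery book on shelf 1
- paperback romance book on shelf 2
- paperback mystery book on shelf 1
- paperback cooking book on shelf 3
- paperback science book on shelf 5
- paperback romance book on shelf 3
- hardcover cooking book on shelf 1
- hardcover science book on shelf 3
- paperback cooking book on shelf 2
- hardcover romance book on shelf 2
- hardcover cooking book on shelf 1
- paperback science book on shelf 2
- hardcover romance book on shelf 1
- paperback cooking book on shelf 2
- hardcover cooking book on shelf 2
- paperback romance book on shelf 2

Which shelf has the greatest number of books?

shelf 2

Counts by shelf: shelf 2→9, shelf 1→7, shelf 3→4, shelf 5→1.
The maximum is 9, held uniquely by shelf 2.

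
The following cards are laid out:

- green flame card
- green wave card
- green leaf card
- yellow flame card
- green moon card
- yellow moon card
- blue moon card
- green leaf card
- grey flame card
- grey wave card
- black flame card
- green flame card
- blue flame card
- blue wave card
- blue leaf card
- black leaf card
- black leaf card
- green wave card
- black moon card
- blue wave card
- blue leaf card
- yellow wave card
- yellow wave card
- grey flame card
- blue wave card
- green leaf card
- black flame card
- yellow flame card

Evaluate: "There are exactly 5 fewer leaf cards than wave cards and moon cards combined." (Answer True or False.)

True

leaf cards: 7.
wave cards: 8; moon cards: 4; combined: 8 + 4 = 12.
The claim requires 12 − 7 (= 5) to equal 5, which holds.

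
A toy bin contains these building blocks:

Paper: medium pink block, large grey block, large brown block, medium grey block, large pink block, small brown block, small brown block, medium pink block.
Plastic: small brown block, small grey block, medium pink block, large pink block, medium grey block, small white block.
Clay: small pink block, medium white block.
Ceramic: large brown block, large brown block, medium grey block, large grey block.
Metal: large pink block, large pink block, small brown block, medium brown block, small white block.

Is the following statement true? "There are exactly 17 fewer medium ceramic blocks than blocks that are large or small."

There is 1 medium ceramic block.
There are 17 blocks that are large or small.
The claim requires 17 − 1 (= 16) to equal 17, which does not hold.

False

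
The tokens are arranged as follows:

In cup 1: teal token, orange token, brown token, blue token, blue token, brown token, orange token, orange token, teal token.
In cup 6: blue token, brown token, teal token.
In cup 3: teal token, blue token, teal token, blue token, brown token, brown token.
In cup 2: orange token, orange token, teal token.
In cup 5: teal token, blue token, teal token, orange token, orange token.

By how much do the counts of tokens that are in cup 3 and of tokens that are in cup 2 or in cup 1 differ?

6

tokens in cup 3: 6. tokens in cup 2 or in cup 1: 12.
|6 − 12| = 12 − 6 = 6.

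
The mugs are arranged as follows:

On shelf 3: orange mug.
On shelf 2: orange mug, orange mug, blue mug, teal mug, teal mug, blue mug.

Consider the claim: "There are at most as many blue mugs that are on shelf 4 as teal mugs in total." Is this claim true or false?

True

There are 0 blue mugs on shelf 4.
There are 2 teal mugs.
The claim requires 0 ≤ 2, which holds.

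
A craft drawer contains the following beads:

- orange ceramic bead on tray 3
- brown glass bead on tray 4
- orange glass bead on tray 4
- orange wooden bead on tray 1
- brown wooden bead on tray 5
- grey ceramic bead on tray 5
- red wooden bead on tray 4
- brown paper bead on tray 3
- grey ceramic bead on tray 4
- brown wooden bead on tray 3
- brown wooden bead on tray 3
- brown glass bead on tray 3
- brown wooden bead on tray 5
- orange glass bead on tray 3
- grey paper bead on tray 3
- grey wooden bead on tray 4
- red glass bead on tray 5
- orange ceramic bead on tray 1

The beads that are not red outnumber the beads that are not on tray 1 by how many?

beads that are not red: 16.
beads that are not on tray 1: 16.
16 − 16 = 0.

0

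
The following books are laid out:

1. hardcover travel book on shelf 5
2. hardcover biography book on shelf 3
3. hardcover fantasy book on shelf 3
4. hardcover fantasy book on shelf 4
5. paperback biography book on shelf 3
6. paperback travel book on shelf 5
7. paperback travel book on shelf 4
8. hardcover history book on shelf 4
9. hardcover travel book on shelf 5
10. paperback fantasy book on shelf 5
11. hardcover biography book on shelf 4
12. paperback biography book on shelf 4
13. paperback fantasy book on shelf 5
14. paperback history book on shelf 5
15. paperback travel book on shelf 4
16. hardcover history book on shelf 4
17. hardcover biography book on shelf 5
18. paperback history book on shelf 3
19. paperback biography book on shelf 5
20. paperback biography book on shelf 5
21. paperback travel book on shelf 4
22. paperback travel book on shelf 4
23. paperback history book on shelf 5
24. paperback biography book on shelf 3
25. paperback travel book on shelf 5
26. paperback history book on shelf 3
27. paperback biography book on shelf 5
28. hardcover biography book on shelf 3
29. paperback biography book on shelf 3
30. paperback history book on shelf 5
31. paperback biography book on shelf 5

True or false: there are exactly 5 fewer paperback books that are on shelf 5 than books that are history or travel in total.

paperback books on shelf 5: 11.
books that are history or travel: 15.
The claim requires 15 − 11 (= 4) to equal 5, which does not hold.

False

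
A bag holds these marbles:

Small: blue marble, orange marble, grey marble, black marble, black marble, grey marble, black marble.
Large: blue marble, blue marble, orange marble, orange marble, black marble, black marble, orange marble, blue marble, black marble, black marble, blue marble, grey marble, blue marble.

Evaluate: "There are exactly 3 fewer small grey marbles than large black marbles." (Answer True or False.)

False

|small grey marbles| = 2.
|large black marbles| = 4.
The claim requires 4 − 2 (= 2) to equal 3, which does not hold.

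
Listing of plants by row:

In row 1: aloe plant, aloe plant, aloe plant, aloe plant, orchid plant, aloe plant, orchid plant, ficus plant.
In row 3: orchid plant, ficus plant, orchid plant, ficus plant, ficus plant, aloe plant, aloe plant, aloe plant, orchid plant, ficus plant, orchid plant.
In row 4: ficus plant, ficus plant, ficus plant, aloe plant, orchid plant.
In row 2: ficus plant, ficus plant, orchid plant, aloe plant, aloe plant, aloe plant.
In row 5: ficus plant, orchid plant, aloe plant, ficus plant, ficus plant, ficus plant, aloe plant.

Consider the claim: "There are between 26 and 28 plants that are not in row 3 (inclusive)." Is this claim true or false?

True

There are 26 plants that are not in row 3.
The claim requires 26 ≤ 26 ≤ 28, which holds.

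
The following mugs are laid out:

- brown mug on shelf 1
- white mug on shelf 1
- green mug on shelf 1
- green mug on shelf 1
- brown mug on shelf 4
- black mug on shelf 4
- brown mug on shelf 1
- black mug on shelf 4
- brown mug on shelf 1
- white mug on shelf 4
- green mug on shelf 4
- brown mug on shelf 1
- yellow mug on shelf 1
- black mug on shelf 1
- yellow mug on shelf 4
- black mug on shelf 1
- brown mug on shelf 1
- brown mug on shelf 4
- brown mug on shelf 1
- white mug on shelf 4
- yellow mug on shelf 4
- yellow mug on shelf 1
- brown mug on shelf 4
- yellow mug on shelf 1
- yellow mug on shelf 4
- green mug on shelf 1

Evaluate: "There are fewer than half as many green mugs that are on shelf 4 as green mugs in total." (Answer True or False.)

There is 1 green mug on shelf 4.
There are 4 green mugs.
The claim requires 2 × 1 = 2 < 4, which holds.

True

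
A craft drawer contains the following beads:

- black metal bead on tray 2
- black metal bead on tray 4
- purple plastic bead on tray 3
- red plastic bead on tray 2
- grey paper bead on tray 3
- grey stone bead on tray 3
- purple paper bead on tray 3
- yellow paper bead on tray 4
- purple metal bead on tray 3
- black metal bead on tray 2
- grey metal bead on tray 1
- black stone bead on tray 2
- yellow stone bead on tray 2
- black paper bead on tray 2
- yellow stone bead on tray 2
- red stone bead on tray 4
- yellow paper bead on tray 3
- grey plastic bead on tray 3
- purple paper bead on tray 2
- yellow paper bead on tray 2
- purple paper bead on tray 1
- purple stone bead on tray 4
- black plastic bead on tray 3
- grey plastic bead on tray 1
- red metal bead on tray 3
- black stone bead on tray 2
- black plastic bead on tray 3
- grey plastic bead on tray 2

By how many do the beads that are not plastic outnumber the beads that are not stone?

0

beads that are not plastic: 21.
beads that are not stone: 21.
21 − 21 = 0.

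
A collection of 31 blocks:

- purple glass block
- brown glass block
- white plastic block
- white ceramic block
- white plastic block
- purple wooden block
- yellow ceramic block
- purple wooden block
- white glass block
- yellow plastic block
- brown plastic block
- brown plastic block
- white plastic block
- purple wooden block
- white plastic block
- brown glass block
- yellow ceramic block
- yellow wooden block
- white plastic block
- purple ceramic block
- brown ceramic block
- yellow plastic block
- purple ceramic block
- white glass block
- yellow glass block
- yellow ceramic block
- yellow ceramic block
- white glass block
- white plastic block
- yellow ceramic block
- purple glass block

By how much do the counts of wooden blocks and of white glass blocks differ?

wooden blocks: 4. white glass blocks: 3.
|4 − 3| = 4 − 3 = 1.

1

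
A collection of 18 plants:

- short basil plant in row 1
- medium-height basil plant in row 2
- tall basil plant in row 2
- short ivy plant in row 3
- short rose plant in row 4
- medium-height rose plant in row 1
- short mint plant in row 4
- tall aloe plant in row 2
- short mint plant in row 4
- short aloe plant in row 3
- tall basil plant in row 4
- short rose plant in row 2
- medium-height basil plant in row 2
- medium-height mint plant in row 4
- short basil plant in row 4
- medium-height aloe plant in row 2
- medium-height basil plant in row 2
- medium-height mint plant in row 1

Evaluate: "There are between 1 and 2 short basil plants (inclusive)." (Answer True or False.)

There are 2 short basil plants.
The claim requires 1 ≤ 2 ≤ 2, which holds.

True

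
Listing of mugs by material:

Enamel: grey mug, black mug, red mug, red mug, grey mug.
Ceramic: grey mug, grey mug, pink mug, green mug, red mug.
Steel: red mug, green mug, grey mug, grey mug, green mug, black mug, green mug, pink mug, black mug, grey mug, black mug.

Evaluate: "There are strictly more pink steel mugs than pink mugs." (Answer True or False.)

False

pink steel mugs: 1.
pink mugs: 2.
The claim requires 1 > 2, which does not hold.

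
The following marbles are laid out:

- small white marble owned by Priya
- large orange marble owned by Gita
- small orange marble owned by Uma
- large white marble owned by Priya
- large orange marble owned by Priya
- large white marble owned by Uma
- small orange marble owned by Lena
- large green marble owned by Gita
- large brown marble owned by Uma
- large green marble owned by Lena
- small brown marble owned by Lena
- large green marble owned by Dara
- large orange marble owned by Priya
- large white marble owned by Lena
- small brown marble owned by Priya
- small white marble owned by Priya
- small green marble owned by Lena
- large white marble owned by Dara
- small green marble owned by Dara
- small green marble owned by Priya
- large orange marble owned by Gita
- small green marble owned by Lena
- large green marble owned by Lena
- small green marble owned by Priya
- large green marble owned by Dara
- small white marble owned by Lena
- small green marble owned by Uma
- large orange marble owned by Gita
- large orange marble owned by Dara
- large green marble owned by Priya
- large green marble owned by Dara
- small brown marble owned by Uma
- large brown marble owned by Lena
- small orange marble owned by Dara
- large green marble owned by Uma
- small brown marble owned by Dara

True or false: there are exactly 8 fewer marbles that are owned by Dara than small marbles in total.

True

|marbles owned by Dara| = 8.
|small marbles| = 16.
The claim requires 16 − 8 (= 8) to equal 8, which holds.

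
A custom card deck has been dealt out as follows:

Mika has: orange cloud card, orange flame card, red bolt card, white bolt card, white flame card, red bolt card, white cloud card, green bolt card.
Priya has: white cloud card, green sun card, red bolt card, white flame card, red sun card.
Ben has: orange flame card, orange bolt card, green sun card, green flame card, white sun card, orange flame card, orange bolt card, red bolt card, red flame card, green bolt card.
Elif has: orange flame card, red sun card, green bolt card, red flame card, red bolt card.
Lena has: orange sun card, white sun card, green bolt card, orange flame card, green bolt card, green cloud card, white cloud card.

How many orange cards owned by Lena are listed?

2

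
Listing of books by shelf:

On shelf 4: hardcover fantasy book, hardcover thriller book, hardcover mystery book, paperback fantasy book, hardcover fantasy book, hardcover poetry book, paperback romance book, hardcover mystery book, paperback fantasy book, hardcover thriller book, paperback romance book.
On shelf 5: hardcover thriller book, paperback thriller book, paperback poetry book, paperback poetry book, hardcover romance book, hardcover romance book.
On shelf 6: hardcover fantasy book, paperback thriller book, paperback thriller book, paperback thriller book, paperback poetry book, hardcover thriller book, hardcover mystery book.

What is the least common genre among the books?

mystery

Counts by genre: thriller 8, fantasy 5, poetry 4, romance 4, mystery 3.
The minimum is 3, held uniquely by mystery.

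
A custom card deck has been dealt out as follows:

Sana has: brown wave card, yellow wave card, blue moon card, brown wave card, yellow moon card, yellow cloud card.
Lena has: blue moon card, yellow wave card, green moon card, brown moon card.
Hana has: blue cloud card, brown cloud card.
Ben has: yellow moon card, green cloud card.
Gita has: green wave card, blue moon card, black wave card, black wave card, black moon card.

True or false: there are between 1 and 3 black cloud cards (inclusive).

black cloud cards: 0.
The claim requires 1 ≤ 0 ≤ 3, which does not hold.

False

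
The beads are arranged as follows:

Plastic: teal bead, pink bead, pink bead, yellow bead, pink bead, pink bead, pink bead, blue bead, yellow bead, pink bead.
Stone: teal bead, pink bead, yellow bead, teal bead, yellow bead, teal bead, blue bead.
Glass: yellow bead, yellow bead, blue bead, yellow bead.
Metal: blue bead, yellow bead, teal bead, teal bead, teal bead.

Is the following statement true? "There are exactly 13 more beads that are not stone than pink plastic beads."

True

There are 19 beads that are not stone.
There are 6 pink plastic beads.
The claim requires 19 − 6 (= 13) to equal 13, which holds.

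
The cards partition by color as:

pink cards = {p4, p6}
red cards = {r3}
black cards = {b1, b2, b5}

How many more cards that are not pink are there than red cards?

3

cards that are not pink: 4.
red cards: 1.
4 − 1 = 3.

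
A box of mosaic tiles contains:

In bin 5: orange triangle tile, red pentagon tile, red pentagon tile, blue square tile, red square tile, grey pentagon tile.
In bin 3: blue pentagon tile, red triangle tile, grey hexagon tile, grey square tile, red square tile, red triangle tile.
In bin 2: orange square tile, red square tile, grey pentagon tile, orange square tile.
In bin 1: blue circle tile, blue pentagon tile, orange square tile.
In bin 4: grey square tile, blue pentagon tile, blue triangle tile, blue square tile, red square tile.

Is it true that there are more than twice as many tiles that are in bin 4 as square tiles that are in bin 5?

There are 5 tiles in bin 4.
There are 2 square tiles in bin 5.
The claim requires 5 > 2 × 2 = 4, which holds.

True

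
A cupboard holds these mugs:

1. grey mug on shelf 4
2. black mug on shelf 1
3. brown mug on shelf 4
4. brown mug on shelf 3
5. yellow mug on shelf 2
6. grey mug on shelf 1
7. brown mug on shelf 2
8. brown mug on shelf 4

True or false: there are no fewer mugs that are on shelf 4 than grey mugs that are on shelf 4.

mugs on shelf 4: 3.
grey mugs on shelf 4: 1.
The claim requires 3 ≥ 1, which holds.

True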